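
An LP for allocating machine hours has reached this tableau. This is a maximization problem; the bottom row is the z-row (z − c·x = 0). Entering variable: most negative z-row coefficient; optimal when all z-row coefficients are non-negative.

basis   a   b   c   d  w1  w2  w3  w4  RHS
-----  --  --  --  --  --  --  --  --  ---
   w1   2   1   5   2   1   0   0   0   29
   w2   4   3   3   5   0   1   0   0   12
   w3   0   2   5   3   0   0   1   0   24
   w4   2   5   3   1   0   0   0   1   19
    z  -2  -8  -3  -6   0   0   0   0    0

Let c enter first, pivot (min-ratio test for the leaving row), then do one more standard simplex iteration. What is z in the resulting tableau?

Ratio test on column c — row 1: 29/5 = 29/5; row 2: 12/3 = 4; row 3: 24/5 = 24/5; row 4: 19/3 = 19/3. Minimum is 4 at row 2 (w2 leaves); pivot element 3.
Pivot on row 2; the z-row RHS becomes 0 − (-3)·4 = 12.
Next entering variable (most negative z-row entry -5): b.
Ratio test on column b — row 1: entry -4 ≤ 0; row 2: 4/1 = 4; row 3: entry -3 ≤ 0; row 4: 7/2 = 7/2. Minimum is 7/2 at row 4 (w4 leaves); pivot element 2.
After the second pivot the z-row RHS is 12 − (-5)·(7/2) = 59/2.

59/2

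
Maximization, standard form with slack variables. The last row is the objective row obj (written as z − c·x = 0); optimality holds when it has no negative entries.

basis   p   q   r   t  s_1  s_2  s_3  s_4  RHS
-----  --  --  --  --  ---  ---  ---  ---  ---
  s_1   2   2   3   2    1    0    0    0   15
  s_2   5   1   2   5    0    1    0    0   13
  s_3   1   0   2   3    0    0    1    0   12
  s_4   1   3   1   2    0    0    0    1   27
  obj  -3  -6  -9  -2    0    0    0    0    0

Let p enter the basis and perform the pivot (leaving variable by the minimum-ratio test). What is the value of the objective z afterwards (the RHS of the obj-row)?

39/5

Ratio test on column p — row 1: 15/2 = 15/2; row 2: 13/5 = 13/5; row 3: 12/1 = 12; row 4: 27/1 = 27. Minimum is 13/5 at row 2 (s_2 leaves); pivot element 5.
Pivot on row 2; the obj-row RHS becomes 0 − (-3)·(13/5) = 39/5.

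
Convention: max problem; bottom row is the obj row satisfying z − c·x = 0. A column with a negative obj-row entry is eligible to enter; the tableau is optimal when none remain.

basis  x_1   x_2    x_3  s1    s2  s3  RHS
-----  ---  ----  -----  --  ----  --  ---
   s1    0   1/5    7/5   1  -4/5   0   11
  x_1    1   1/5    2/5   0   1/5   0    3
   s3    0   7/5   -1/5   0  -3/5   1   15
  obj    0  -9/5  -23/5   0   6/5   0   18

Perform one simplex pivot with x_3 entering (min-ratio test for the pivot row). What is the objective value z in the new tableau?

105/2

Ratio test on column x_3 — row 1: 11/(7/5) = 55/7; row 2: 3/(2/5) = 15/2; row 3: entry -1/5 ≤ 0. Minimum is 15/2 at row 2 (x_1 leaves); pivot element 2/5.
Pivot on row 2; the obj-row RHS becomes 18 − (-23/5)·(15/2) = 105/2.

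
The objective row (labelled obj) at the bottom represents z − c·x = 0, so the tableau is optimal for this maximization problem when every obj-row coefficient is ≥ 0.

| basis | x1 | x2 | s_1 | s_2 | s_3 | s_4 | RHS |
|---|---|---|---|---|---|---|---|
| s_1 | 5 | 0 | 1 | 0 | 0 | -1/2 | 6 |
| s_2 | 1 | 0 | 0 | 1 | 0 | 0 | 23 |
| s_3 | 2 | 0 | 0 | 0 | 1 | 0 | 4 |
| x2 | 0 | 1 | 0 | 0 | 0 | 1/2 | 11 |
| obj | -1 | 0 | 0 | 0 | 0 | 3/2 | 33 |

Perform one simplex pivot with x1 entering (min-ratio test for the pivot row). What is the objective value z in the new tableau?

Ratio test on column x1 — row 1: 6/5 = 6/5; row 2: 23/1 = 23; row 3: 4/2 = 2; row 4: entry 0 ≤ 0. Minimum is 6/5 at row 1 (s_1 leaves); pivot element 5.
Pivot on row 1; the obj-row RHS becomes 33 − (-1)·(6/5) = 171/5.

171/5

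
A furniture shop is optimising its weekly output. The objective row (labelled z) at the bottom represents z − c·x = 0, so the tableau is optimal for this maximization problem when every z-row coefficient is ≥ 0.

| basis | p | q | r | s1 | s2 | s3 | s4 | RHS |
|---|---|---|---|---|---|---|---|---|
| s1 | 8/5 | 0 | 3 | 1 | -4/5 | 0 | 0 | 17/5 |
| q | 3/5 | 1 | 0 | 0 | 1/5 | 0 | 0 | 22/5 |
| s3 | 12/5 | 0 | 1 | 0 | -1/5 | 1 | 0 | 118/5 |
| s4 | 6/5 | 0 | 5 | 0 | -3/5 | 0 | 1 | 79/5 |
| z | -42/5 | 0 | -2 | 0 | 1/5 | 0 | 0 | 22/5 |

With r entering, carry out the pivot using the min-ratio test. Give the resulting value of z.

20/3

Ratio test on column r — row 1: (17/5)/3 = 17/15; row 2: entry 0 ≤ 0; row 3: (118/5)/1 = 118/5; row 4: (79/5)/5 = 79/25. Minimum is 17/15 at row 1 (s1 leaves); pivot element 3.
Pivot on row 1; the z-row RHS becomes 22/5 − (-2)·(17/15) = 20/3.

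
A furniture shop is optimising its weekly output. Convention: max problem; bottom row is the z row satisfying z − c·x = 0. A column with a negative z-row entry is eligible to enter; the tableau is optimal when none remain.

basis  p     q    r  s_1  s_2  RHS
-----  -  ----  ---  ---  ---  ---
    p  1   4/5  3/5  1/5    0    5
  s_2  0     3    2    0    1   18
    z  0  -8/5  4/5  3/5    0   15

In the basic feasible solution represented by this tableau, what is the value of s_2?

18

s_2 is basic (row 2); its value is the RHS of that row, 18.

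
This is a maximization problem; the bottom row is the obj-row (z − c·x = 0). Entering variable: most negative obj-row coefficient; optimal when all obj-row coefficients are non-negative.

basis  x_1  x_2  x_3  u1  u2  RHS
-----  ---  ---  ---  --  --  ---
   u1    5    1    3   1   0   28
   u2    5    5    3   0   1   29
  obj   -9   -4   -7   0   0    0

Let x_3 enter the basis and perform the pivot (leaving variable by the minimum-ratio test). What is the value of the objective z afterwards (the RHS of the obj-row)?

Ratio test on column x_3 — row 1: 28/3 = 28/3; row 2: 29/3 = 29/3. Minimum is 28/3 at row 1 (u1 leaves); pivot element 3.
Pivot on row 1; the obj-row RHS becomes 0 − (-7)·(28/3) = 196/3.

196/3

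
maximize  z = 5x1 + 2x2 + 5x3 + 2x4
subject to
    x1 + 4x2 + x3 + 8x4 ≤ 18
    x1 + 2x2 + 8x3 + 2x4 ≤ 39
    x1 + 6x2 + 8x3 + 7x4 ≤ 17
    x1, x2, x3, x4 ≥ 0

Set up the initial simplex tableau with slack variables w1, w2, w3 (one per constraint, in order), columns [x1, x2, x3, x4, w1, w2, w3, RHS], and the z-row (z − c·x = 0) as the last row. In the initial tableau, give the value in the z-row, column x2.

The z-row carries the negated objective coefficients: the x2 entry is -2.

-2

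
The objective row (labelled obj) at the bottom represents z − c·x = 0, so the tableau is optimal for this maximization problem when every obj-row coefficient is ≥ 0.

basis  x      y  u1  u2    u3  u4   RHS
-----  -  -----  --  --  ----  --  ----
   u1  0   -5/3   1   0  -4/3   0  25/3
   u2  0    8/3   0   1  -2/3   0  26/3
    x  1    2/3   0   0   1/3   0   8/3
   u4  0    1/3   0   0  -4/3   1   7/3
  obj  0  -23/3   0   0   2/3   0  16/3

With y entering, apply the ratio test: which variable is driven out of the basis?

u2

Column y entries and ratios — u1: -5/3 ≤ 0, skip; u2: (26/3)/(8/3) = 13/4; x: (8/3)/(2/3) = 4; u4: (7/3)/(1/3) = 7.
Smallest ratio is 13/4 in the row of u2, so u2 leaves.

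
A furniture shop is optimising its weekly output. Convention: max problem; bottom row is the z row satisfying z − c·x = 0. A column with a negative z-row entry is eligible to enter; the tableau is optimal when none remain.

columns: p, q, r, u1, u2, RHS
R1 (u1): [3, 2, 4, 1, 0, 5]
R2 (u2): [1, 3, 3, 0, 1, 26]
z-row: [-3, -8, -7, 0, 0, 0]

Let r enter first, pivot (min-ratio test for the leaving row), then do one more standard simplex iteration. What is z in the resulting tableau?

20

Ratio test on column r — row 1: 5/4 = 5/4; row 2: 26/3 = 26/3. Minimum is 5/4 at row 1 (u1 leaves); pivot element 4.
Pivot on row 1; the z-row RHS becomes 0 − (-7)·(5/4) = 35/4.
Next entering variable (most negative z-row entry -9/2): q.
Ratio test on column q — row 1: (5/4)/(1/2) = 5/2; row 2: (89/4)/(3/2) = 89/6. Minimum is 5/2 at row 1 (r leaves); pivot element 1/2.
After the second pivot the z-row RHS is 35/4 − (-9/2)·(5/2) = 20.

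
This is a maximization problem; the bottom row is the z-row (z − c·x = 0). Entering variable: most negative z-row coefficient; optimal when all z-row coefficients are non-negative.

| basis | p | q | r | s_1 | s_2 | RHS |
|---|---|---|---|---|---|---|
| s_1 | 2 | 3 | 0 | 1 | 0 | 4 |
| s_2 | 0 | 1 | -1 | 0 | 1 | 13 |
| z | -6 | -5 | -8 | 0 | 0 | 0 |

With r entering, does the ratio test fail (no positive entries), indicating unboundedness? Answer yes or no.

yes

Every constraint-row entry in column r is ≤ 0, so increasing r is unbounded.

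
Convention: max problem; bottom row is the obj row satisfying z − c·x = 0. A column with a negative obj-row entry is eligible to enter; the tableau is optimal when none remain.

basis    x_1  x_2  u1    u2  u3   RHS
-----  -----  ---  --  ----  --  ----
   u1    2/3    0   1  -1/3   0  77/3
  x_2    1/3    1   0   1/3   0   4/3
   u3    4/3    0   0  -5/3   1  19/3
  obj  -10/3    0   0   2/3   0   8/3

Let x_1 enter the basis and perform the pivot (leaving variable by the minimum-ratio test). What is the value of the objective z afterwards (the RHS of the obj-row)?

16

Ratio test on column x_1 — row 1: (77/3)/(2/3) = 77/2; row 2: (4/3)/(1/3) = 4; row 3: (19/3)/(4/3) = 19/4. Minimum is 4 at row 2 (x_2 leaves); pivot element 1/3.
Pivot on row 2; the obj-row RHS becomes 8/3 − (-10/3)·4 = 16.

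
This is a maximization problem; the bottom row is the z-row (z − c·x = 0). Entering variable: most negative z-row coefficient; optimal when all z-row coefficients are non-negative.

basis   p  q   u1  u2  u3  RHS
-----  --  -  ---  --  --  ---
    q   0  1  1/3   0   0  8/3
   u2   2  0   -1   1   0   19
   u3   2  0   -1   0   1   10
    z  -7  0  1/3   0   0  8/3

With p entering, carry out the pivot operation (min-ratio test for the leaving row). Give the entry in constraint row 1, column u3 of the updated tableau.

Ratio test on column p — row 1: entry 0 ≤ 0; row 2: 19/2 = 19/2; row 3: 10/2 = 5. Minimum is 5 at row 3 (u3 leaves); pivot element 2.
Divide row 3 by 2; eliminate column p from the other rows.
Row 1 update in column u3: 0 − 0·(1/2) = 0.

0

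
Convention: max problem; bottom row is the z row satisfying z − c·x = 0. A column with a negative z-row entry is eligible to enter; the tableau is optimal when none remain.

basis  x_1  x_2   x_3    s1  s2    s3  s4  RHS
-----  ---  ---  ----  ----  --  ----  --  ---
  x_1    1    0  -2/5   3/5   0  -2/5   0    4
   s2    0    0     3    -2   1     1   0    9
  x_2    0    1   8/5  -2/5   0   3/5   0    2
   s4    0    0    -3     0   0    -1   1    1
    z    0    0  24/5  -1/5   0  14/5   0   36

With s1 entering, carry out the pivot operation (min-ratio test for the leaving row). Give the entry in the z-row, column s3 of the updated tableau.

Ratio test on column s1 — row 1: 4/(3/5) = 20/3; row 2: entry -2 ≤ 0; row 3: entry -2/5 ≤ 0; row 4: entry 0 ≤ 0. Minimum is 20/3 at row 1 (x_1 leaves); pivot element 3/5.
Divide row 1 by 3/5; eliminate column s1 from the other rows.
z-row update in column s3: 14/5 − (-1/5)·(-2/3) = 8/3.

8/3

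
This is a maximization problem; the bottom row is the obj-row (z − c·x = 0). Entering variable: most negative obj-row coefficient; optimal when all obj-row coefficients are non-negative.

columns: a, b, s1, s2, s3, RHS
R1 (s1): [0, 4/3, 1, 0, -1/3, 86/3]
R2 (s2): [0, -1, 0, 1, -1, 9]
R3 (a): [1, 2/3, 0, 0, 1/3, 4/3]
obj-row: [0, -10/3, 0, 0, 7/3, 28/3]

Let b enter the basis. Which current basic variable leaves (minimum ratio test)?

Column b entries and ratios — s1: (86/3)/(4/3) = 43/2; s2: -1 ≤ 0, skip; a: (4/3)/(2/3) = 2.
Smallest ratio is 2 in the row of a, so a leaves.

a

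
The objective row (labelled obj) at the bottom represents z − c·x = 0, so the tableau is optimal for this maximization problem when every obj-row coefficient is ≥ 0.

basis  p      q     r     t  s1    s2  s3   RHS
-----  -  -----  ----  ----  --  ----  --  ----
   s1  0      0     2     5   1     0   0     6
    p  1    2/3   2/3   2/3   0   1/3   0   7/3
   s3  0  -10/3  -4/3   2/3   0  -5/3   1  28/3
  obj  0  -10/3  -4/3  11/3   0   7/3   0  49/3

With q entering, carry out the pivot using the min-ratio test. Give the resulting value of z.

Ratio test on column q — row 1: entry 0 ≤ 0; row 2: (7/3)/(2/3) = 7/2; row 3: entry -10/3 ≤ 0. Minimum is 7/2 at row 2 (p leaves); pivot element 2/3.
Pivot on row 2; the obj-row RHS becomes 49/3 − (-10/3)·(7/2) = 28.

28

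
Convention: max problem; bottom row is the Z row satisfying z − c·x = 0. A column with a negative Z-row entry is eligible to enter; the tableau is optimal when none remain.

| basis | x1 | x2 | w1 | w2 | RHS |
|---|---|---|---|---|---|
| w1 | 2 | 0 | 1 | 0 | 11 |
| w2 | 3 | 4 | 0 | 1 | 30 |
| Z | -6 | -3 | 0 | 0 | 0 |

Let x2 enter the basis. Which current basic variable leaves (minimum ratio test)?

Column x2 entries and ratios — w1: 0 ≤ 0, skip; w2: 30/4 = 15/2.
Smallest ratio is 15/2 in the row of w2, so w2 leaves.

w2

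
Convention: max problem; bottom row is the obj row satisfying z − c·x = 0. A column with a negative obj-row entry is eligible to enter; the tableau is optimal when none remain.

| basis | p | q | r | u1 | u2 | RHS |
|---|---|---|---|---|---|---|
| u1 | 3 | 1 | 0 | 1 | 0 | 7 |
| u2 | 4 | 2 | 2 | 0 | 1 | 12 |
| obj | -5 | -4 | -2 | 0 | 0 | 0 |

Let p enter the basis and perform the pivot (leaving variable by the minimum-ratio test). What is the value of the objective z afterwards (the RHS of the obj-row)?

Ratio test on column p — row 1: 7/3 = 7/3; row 2: 12/4 = 3. Minimum is 7/3 at row 1 (u1 leaves); pivot element 3.
Pivot on row 1; the obj-row RHS becomes 0 − (-5)·(7/3) = 35/3.

35/3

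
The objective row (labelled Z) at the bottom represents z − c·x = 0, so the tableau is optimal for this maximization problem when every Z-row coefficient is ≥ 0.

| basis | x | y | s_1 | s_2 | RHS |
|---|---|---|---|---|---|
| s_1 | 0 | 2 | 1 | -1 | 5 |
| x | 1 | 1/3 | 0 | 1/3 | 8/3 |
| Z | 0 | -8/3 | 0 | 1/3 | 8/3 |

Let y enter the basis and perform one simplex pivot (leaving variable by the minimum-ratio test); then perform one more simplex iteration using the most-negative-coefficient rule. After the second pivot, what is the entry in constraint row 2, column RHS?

11/3

Ratio test on column y — row 1: 5/2 = 5/2; row 2: (8/3)/(1/3) = 8. Minimum is 5/2 at row 1 (s_1 leaves); pivot element 2.
Divide row 1 by 2; eliminate column y from the other rows.
Second iteration: most negative Z-row entry is -1 in column s_2, so s_2 enters.
Ratio test on column s_2 — row 1: entry -1/2 ≤ 0; row 2: (11/6)/(1/2) = 11/3. Minimum is 11/3 at row 2 (x leaves); pivot element 1/2.
Divide row 2 by 1/2; eliminate column s_2 from the other rows.
After both pivots, the entry at constraint row 2, column RHS is 11/3.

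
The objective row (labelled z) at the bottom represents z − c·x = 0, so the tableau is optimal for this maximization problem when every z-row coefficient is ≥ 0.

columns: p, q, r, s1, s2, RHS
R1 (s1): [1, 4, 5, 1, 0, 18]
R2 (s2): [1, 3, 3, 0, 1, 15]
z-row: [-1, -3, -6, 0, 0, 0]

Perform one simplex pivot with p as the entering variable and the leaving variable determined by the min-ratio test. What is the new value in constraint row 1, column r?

Ratio test on column p — row 1: 18/1 = 18; row 2: 15/1 = 15. Minimum is 15 at row 2 (s2 leaves); pivot element 1.
Divide row 2 by 1; eliminate column p from the other rows.
Row 1 update in column r: 5 − 1·3 = 2.

2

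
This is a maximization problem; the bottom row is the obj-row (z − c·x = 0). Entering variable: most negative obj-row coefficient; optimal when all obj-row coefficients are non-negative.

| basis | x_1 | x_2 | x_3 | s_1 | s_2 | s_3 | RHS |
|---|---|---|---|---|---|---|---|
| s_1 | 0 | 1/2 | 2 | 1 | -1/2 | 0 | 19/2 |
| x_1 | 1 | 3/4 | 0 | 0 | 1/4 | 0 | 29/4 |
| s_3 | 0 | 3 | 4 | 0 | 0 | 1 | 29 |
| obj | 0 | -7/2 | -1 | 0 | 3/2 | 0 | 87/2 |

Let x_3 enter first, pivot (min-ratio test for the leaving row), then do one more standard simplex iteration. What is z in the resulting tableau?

129/2

Ratio test on column x_3 — row 1: (19/2)/2 = 19/4; row 2: entry 0 ≤ 0; row 3: 29/4 = 29/4. Minimum is 19/4 at row 1 (s_1 leaves); pivot element 2.
Pivot on row 1; the obj-row RHS becomes 87/2 − (-1)·(19/4) = 193/4.
Next entering variable (most negative obj-row entry -13/4): x_2.
Ratio test on column x_2 — row 1: (19/4)/(1/4) = 19; row 2: (29/4)/(3/4) = 29/3; row 3: 10/2 = 5. Minimum is 5 at row 3 (s_3 leaves); pivot element 2.
After the second pivot the obj-row RHS is 193/4 − (-13/4)·5 = 129/2.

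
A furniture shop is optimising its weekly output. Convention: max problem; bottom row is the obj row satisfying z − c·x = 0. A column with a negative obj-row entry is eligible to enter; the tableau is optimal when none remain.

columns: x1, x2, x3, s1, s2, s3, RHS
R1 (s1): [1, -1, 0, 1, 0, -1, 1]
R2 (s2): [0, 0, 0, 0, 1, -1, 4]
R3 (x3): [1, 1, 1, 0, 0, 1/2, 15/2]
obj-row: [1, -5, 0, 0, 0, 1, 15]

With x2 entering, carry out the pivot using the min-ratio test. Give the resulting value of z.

Ratio test on column x2 — row 1: entry -1 ≤ 0; row 2: entry 0 ≤ 0; row 3: (15/2)/1 = 15/2. Minimum is 15/2 at row 3 (x3 leaves); pivot element 1.
Pivot on row 3; the obj-row RHS becomes 15 − (-5)·(15/2) = 105/2.

105/2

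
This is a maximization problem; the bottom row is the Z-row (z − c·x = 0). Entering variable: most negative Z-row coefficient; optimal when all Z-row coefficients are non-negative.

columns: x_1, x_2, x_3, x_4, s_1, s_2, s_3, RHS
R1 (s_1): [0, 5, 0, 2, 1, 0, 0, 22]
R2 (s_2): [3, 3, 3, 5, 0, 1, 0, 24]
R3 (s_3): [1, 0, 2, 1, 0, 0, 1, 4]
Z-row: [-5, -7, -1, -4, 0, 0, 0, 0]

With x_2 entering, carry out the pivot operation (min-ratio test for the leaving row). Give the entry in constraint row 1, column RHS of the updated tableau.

22/5

Ratio test on column x_2 — row 1: 22/5 = 22/5; row 2: 24/3 = 8; row 3: entry 0 ≤ 0. Minimum is 22/5 at row 1 (s_1 leaves); pivot element 5.
Divide row 1 by 5; eliminate column x_2 from the other rows.
In the new row 1, the RHS entry is the old entry divided by the pivot: 22/5 = 22/5.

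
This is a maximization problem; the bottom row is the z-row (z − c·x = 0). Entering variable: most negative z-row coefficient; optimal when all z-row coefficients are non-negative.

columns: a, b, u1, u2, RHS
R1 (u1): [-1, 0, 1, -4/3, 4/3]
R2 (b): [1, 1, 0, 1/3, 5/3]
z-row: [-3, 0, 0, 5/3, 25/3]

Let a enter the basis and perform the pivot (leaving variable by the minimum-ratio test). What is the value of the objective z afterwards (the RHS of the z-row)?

Ratio test on column a — row 1: entry -1 ≤ 0; row 2: (5/3)/1 = 5/3. Minimum is 5/3 at row 2 (b leaves); pivot element 1.
Pivot on row 2; the z-row RHS becomes 25/3 − (-3)·(5/3) = 40/3.

40/3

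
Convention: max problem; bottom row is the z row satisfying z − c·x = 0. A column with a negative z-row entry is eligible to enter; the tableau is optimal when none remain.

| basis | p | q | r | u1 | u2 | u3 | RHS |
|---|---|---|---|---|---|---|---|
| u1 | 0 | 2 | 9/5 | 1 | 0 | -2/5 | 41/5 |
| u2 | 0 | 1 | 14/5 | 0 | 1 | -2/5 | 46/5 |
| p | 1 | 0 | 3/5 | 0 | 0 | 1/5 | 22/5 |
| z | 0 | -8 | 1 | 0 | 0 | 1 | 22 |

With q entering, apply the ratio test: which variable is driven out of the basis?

u1

Column q entries and ratios — u1: (41/5)/2 = 41/10; u2: (46/5)/1 = 46/5; p: 0 ≤ 0, skip.
Smallest ratio is 41/10 in the row of u1, so u1 leaves.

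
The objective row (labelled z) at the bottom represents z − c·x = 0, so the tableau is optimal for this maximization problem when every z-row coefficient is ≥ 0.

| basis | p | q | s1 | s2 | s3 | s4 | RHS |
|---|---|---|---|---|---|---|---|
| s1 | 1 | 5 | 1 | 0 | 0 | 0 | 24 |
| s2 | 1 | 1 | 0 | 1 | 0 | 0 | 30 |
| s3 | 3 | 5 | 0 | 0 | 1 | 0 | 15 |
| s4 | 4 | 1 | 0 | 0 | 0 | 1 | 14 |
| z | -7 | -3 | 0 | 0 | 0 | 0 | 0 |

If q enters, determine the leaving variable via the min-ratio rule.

s3

Column q entries and ratios — s1: 24/5 = 24/5; s2: 30/1 = 30; s3: 15/5 = 3; s4: 14/1 = 14.
Smallest ratio is 3 in the row of s3, so s3 leaves.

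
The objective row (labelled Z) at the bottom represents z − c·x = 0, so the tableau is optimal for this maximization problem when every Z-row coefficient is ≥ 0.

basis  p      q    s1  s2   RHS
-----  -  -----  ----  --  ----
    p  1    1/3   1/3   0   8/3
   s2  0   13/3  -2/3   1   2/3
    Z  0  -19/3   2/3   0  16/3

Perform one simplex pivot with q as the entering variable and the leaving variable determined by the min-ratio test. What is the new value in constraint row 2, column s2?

Ratio test on column q — row 1: (8/3)/(1/3) = 8; row 2: (2/3)/(13/3) = 2/13. Minimum is 2/13 at row 2 (s2 leaves); pivot element 13/3.
Divide row 2 by 13/3; eliminate column q from the other rows.
In the new row 2, the s2 entry is the old entry divided by the pivot: 1/(13/3) = 3/13.

3/13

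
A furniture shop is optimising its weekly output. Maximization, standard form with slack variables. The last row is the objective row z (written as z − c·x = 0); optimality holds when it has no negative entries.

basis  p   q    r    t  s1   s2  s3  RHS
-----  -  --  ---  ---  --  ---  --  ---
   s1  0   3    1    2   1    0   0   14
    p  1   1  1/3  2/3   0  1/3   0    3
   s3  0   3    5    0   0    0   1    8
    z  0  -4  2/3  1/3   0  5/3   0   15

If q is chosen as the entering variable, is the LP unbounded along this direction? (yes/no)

Column q has positive entries in row(s) 1, 2, 3, so the ratio test bounds it — not unbounded.

no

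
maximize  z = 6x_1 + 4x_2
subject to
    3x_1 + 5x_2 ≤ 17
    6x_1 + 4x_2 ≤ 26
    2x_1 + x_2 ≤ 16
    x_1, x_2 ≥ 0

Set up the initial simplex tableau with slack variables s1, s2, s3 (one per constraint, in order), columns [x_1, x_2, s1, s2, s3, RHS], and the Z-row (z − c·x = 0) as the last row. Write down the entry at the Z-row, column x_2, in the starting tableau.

-4

The Z-row carries the negated objective coefficients: the x_2 entry is -4.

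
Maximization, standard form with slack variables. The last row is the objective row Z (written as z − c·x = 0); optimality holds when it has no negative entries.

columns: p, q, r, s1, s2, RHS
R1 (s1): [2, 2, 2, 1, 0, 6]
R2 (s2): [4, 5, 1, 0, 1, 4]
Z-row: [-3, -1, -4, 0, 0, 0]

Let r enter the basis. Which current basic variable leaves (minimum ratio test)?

Column r entries and ratios — s1: 6/2 = 3; s2: 4/1 = 4.
Smallest ratio is 3 in the row of s1, so s1 leaves.

s1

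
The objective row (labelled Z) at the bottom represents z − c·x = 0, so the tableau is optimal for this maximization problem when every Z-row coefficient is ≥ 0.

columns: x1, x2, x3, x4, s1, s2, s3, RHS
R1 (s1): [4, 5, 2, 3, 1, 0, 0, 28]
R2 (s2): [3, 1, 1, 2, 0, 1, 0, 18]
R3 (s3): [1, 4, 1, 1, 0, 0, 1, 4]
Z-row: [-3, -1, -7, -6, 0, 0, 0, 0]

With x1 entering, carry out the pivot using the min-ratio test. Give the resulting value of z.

12

Ratio test on column x1 — row 1: 28/4 = 7; row 2: 18/3 = 6; row 3: 4/1 = 4. Minimum is 4 at row 3 (s3 leaves); pivot element 1.
Pivot on row 3; the Z-row RHS becomes 0 − (-3)·4 = 12.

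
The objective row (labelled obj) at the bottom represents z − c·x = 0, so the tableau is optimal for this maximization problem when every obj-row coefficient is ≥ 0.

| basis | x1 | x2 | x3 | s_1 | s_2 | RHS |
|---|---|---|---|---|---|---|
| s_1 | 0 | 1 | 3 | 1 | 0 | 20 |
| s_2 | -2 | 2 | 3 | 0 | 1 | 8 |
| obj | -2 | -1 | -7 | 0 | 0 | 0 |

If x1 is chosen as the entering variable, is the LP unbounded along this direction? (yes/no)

Every constraint-row entry in column x1 is ≤ 0, so increasing x1 is unbounded.

yes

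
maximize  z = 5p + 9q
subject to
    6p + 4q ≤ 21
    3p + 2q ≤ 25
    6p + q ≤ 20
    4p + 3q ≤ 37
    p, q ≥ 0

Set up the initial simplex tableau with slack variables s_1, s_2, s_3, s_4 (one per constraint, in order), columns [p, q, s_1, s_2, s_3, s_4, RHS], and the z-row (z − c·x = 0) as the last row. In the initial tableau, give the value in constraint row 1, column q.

4

Constraint 1 has coefficient 4 on q.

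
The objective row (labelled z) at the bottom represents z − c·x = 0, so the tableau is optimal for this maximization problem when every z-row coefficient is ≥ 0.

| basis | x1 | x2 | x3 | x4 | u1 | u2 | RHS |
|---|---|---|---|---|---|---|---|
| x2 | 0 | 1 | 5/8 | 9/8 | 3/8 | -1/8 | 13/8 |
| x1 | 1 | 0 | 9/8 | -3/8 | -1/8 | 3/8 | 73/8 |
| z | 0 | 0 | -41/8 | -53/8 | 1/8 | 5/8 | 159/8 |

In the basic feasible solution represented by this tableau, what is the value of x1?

73/8

x1 is basic (row 2); its value is the RHS of that row, 73/8.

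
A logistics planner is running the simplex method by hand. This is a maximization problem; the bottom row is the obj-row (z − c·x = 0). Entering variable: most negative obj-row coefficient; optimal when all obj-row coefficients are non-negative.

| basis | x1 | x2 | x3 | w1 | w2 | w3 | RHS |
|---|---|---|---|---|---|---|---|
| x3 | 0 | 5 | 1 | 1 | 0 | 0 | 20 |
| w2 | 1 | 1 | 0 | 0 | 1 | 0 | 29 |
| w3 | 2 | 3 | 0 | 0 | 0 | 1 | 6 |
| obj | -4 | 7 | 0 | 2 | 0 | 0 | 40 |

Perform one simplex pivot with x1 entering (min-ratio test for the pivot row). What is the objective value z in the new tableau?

Ratio test on column x1 — row 1: entry 0 ≤ 0; row 2: 29/1 = 29; row 3: 6/2 = 3. Minimum is 3 at row 3 (w3 leaves); pivot element 2.
Pivot on row 3; the obj-row RHS becomes 40 − (-4)·3 = 52.

52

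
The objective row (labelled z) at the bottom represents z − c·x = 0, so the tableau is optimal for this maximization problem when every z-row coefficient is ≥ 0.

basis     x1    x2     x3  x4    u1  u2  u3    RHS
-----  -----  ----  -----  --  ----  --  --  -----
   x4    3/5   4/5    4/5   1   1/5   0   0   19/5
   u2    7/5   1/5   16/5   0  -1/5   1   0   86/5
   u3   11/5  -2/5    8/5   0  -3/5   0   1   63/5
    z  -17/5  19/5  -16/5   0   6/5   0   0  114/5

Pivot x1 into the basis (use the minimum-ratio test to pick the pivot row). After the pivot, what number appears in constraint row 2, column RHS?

101/11

Ratio test on column x1 — row 1: (19/5)/(3/5) = 19/3; row 2: (86/5)/(7/5) = 86/7; row 3: (63/5)/(11/5) = 63/11. Minimum is 63/11 at row 3 (u3 leaves); pivot element 11/5.
Divide row 3 by 11/5; eliminate column x1 from the other rows.
Row 2 update in column RHS: 86/5 − (7/5)·(63/11) = 101/11.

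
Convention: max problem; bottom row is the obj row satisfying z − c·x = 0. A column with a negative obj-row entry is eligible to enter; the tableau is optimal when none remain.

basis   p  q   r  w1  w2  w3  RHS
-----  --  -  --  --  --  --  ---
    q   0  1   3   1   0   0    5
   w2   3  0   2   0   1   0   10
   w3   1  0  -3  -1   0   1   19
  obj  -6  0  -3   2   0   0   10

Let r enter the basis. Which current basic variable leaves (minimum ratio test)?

q

Column r entries and ratios — q: 5/3 = 5/3; w2: 10/2 = 5; w3: -3 ≤ 0, skip.
Smallest ratio is 5/3 in the row of q, so q leaves.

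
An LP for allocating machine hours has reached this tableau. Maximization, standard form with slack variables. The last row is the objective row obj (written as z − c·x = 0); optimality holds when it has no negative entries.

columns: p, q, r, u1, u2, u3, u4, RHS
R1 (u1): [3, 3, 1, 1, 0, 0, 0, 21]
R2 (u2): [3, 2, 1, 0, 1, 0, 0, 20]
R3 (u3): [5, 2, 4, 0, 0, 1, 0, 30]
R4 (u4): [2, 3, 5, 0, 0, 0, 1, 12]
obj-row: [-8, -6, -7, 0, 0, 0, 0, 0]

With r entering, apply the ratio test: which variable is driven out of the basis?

u4

Column r entries and ratios — u1: 21/1 = 21; u2: 20/1 = 20; u3: 30/4 = 15/2; u4: 12/5 = 12/5.
Smallest ratio is 12/5 in the row of u4, so u4 leaves.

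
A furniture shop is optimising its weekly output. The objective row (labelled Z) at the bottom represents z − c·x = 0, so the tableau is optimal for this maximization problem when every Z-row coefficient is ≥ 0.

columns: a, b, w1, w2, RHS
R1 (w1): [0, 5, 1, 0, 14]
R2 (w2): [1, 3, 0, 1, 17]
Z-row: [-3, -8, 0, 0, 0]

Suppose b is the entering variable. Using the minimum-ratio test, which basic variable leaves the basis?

w1

Column b entries and ratios — w1: 14/5 = 14/5; w2: 17/3 = 17/3.
Smallest ratio is 14/5 in the row of w1, so w1 leaves.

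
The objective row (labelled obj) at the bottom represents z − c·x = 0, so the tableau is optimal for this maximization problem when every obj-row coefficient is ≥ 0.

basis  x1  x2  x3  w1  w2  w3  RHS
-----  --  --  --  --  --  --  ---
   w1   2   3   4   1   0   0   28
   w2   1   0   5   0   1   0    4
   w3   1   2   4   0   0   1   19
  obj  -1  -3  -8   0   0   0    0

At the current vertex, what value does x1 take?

x1 is not in the basis, so in the current basic feasible solution x1 = 0.

0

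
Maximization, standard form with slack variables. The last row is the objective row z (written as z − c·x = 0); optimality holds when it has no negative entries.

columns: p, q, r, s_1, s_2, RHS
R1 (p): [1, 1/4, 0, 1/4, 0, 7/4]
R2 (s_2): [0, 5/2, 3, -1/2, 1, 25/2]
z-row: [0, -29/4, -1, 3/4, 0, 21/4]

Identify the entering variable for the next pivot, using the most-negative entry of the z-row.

Negative z-row entries: q: -29/4, r: -1.
The most negative is -29/4 in column q, so q enters.

q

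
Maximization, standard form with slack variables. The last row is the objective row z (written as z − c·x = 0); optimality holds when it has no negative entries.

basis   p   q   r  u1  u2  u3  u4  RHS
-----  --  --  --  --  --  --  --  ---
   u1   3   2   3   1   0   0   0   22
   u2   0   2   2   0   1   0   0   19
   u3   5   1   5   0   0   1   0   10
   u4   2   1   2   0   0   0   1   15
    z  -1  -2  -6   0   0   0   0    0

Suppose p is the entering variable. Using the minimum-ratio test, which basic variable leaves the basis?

Column p entries and ratios — u1: 22/3 = 22/3; u2: 0 ≤ 0, skip; u3: 10/5 = 2; u4: 15/2 = 15/2.
Smallest ratio is 2 in the row of u3, so u3 leaves.

u3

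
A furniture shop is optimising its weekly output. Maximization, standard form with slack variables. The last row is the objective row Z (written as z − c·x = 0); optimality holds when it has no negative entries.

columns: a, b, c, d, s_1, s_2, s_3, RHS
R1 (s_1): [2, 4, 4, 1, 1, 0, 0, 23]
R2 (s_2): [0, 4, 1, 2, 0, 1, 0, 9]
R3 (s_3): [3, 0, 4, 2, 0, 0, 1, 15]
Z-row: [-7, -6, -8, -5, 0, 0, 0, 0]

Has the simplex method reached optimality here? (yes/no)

The Z-row has a negative entry -8 in column c, so it is not optimal.

no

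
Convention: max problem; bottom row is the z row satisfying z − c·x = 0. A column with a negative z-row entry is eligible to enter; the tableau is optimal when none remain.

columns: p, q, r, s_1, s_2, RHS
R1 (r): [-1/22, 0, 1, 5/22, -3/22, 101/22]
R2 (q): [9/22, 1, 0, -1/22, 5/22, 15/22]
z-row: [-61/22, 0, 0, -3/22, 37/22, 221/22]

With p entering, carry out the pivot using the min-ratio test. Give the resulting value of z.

Ratio test on column p — row 1: entry -1/22 ≤ 0; row 2: (15/22)/(9/22) = 5/3. Minimum is 5/3 at row 2 (q leaves); pivot element 9/22.
Pivot on row 2; the z-row RHS becomes 221/22 − (-61/22)·(5/3) = 44/3.

44/3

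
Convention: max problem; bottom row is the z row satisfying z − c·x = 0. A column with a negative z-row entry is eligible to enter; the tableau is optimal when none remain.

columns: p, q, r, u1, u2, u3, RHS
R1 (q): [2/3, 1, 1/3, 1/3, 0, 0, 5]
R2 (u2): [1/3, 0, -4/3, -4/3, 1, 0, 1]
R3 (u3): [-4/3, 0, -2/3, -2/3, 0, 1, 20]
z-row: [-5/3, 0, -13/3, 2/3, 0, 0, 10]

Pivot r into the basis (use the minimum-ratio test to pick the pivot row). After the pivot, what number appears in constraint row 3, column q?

Ratio test on column r — row 1: 5/(1/3) = 15; row 2: entry -4/3 ≤ 0; row 3: entry -2/3 ≤ 0. Minimum is 15 at row 1 (q leaves); pivot element 1/3.
Divide row 1 by 1/3; eliminate column r from the other rows.
Row 3 update in column q: 0 − (-2/3)·3 = 2.

2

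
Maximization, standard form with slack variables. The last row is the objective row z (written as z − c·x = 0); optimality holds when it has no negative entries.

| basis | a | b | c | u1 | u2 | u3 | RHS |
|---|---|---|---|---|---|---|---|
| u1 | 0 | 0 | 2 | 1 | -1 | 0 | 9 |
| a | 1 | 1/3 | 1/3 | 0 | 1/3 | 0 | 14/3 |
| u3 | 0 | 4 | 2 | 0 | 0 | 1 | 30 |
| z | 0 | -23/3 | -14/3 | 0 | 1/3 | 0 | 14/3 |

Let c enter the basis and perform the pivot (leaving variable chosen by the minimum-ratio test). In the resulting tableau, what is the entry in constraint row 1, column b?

0

Ratio test on column c — row 1: 9/2 = 9/2; row 2: (14/3)/(1/3) = 14; row 3: 30/2 = 15. Minimum is 9/2 at row 1 (u1 leaves); pivot element 2.
Divide row 1 by 2; eliminate column c from the other rows.
In the new row 1, the b entry is the old entry divided by the pivot: 0/2 = 0.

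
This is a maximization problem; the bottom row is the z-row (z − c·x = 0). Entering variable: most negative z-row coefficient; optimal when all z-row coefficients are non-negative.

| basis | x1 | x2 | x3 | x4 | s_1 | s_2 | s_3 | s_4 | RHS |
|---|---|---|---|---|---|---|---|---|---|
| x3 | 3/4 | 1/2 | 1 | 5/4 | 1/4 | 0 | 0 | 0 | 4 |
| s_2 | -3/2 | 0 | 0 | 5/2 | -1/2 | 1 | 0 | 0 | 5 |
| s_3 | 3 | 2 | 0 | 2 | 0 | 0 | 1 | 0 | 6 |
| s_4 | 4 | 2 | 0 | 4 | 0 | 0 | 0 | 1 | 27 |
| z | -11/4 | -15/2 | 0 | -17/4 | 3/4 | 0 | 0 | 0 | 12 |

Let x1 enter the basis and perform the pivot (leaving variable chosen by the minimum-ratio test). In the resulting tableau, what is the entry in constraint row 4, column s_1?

Ratio test on column x1 — row 1: 4/(3/4) = 16/3; row 2: entry -3/2 ≤ 0; row 3: 6/3 = 2; row 4: 27/4 = 27/4. Minimum is 2 at row 3 (s_3 leaves); pivot element 3.
Divide row 3 by 3; eliminate column x1 from the other rows.
Row 4 update in column s_1: 0 − 4·0 = 0.

0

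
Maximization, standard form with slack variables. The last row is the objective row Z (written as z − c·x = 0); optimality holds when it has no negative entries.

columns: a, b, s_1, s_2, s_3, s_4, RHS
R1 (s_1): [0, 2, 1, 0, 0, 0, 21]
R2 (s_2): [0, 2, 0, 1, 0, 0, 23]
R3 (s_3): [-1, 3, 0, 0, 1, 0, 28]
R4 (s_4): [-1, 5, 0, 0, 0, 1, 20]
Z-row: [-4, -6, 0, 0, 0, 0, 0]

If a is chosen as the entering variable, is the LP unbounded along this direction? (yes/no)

Every constraint-row entry in column a is ≤ 0, so increasing a is unbounded.

yes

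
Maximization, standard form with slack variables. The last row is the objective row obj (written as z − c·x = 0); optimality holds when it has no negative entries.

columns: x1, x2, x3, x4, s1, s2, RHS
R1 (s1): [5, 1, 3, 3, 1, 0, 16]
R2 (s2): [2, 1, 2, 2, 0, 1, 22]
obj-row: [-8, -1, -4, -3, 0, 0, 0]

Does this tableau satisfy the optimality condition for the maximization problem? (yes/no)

no

The obj-row has a negative entry -8 in column x1, so it is not optimal.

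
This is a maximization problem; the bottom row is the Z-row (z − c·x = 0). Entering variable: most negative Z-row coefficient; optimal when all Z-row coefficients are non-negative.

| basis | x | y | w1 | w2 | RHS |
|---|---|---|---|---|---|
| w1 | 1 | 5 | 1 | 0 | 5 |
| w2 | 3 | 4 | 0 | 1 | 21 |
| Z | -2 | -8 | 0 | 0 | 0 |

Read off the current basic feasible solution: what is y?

0

y is not in the basis, so in the current basic feasible solution y = 0.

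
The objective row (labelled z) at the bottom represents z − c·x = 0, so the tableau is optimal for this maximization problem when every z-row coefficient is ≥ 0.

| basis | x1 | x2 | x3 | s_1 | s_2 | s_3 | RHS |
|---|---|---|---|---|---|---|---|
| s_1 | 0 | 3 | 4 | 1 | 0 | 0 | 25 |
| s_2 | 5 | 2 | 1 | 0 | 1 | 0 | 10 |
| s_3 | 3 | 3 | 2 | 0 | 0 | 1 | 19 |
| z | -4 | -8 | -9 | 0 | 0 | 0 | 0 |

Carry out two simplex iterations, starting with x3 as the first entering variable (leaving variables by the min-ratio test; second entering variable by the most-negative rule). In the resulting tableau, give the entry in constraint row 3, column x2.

Ratio test on column x3 — row 1: 25/4 = 25/4; row 2: 10/1 = 10; row 3: 19/2 = 19/2. Minimum is 25/4 at row 1 (s_1 leaves); pivot element 4.
Divide row 1 by 4; eliminate column x3 from the other rows.
Second iteration: most negative z-row entry is -4 in column x1, so x1 enters.
Ratio test on column x1 — row 1: entry 0 ≤ 0; row 2: (15/4)/5 = 3/4; row 3: (13/2)/3 = 13/6. Minimum is 3/4 at row 2 (s_2 leaves); pivot element 5.
Divide row 2 by 5; eliminate column x1 from the other rows.
After both pivots, the entry at constraint row 3, column x2 is 3/4.

3/4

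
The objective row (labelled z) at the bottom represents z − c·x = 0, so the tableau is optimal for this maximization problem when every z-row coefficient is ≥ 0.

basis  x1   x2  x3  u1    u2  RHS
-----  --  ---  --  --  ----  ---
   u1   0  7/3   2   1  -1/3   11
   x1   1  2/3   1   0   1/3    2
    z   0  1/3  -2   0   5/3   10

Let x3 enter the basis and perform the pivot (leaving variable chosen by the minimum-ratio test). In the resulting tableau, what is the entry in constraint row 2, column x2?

2/3

Ratio test on column x3 — row 1: 11/2 = 11/2; row 2: 2/1 = 2. Minimum is 2 at row 2 (x1 leaves); pivot element 1.
Divide row 2 by 1; eliminate column x3 from the other rows.
In the new row 2, the x2 entry is the old entry divided by the pivot: (2/3)/1 = 2/3.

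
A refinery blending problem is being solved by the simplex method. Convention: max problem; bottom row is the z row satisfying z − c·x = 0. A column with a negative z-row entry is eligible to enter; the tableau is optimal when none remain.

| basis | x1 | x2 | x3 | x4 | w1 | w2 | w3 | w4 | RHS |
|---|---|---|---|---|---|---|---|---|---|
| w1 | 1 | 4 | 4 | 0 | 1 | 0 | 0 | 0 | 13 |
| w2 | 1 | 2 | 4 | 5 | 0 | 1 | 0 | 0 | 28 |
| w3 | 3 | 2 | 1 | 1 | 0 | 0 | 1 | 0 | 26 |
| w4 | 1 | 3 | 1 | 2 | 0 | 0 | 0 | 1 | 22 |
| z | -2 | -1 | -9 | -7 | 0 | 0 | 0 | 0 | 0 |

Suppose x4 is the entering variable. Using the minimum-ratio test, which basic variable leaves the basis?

w2

Column x4 entries and ratios — w1: 0 ≤ 0, skip; w2: 28/5 = 28/5; w3: 26/1 = 26; w4: 22/2 = 11.
Smallest ratio is 28/5 in the row of w2, so w2 leaves.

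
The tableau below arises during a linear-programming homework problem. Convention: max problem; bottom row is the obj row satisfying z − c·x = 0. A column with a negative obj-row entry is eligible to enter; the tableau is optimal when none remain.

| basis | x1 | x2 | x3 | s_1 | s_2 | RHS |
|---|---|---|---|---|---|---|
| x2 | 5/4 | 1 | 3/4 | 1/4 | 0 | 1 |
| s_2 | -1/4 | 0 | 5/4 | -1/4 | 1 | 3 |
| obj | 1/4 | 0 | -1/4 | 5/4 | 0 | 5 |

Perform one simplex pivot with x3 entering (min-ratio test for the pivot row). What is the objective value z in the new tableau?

16/3

Ratio test on column x3 — row 1: 1/(3/4) = 4/3; row 2: 3/(5/4) = 12/5. Minimum is 4/3 at row 1 (x2 leaves); pivot element 3/4.
Pivot on row 1; the obj-row RHS becomes 5 − (-1/4)·(4/3) = 16/3.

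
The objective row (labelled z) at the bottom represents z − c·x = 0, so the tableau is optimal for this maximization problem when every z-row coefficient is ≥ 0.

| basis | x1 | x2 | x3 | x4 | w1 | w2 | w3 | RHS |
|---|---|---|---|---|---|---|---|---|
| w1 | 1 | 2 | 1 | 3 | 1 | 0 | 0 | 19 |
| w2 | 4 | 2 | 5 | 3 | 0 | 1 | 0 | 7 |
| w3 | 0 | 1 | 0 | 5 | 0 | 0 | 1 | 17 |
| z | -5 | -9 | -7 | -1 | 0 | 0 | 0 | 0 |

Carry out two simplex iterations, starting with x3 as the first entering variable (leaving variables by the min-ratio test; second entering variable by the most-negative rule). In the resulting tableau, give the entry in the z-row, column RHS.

Ratio test on column x3 — row 1: 19/1 = 19; row 2: 7/5 = 7/5; row 3: entry 0 ≤ 0. Minimum is 7/5 at row 2 (w2 leaves); pivot element 5.
Divide row 2 by 5; eliminate column x3 from the other rows.
Second iteration: most negative z-row entry is -31/5 in column x2, so x2 enters.
Ratio test on column x2 — row 1: (88/5)/(8/5) = 11; row 2: (7/5)/(2/5) = 7/2; row 3: 17/1 = 17. Minimum is 7/2 at row 2 (x3 leaves); pivot element 2/5.
Divide row 2 by 2/5; eliminate column x2 from the other rows.
After both pivots, the entry at the z-row, column RHS is 63/2.

63/2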